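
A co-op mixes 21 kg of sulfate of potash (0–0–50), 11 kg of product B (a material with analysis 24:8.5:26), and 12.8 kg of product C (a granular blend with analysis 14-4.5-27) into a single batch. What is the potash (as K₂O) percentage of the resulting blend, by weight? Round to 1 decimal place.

Total mass = 21 + 11 + 12.8 = 44.8 kg.
K₂O mass = 50%×21 + 26%×11 + 27%×12.8 = 16.816 kg.
% K₂O = 16.816 / 44.8 = 37.5357%.

37.5% K₂O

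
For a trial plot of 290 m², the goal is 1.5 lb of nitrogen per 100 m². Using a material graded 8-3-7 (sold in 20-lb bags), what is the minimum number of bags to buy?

Product per 100 m² = 1.5 / 8% = 18.75 lb.
Total product = 18.75 × 290 / 100 = 54.375 lb.
Bags = ⌈54.375 / 20⌉ = 3.

3 bags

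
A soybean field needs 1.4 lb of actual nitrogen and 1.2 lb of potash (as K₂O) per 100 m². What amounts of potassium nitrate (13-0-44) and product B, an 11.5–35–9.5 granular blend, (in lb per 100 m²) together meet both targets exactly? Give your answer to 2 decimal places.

With a, b = lb per 100 m² of potassium nitrate and product B:
N: 0.13·a + 0.115·b = 1.4
K₂O: 0.44·a + 0.095·b = 1.2
From row1: a = (1.4 − 0.115·b) / 0.13.
Into row2: 0.44·(1.4 − 0.115·b)/0.13 + 0.095·b = 1.2 → b = 12.0261, a = 0.130719.

0.13 lb potassium nitrate, 12.03 lb product B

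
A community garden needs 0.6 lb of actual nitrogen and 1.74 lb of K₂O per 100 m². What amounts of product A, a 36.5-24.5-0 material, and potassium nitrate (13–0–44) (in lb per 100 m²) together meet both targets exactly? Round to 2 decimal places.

0.24 lb product A, 3.95 lb potassium nitrate

Let a = lb of product A, b = lb of potassium nitrate (per 100 m²).
N: 0.365·a + 0.13·b = 0.6
K₂O: 0·a + 0.44·b = 1.74
Solving simultaneously: a = 0.235367, b = 3.95455.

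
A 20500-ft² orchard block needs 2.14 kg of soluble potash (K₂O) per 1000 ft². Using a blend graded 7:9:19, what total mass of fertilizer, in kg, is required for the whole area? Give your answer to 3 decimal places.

Product per 1000 ft² = 2.14 / 19% = 11.2632 kg.
Total product = 11.2632 × 20500 / 1000 = 230.8947 kg.

230.895 kg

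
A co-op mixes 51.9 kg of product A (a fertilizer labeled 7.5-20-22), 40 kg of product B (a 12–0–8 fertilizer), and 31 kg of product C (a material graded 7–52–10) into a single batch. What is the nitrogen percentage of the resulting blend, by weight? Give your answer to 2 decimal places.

Total mass = 51.9 + 40 + 31 = 122.9 kg.
N mass = 7.5%×51.9 + 12%×40 + 7%×31 = 10.8625 kg.
% N = 10.8625 / 122.9 = 8.83849%.

8.84% N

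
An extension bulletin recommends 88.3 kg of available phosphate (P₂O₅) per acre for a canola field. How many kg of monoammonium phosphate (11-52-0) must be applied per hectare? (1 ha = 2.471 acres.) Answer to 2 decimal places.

Product per acre = 88.3 / 52% = 169.808 kg.
Convert to per hectare: 169.808 × 2.471 = 419.5948 kg.

419.59 kg of product per hectare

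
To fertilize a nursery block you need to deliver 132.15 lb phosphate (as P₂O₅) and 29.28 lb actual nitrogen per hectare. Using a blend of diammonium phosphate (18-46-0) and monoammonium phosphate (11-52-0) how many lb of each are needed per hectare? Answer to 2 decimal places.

16.03 lb diammonium phosphate, 239.96 lb monoammonium phosphate

Let a = lb of diammonium phosphate, b = lb of monoammonium phosphate (per hectare).
P₂O₅: 0.46·a + 0.52·b = 132.15
N: 0.18·a + 0.11·b = 29.28
Eliminate a: (row1) − 0.46/0.18·(row2) → 0.238889·b = 57.3233, so b = 239.958.
Back-substitute: a = (132.15 − 0.52·239.958) / 0.46 = 16.0256.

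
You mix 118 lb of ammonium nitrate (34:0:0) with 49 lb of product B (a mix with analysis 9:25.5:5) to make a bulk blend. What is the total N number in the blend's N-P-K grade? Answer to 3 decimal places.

Total mass = 118 + 49 = 167 lb.
N mass = 34%×118 + 9%×49 = 44.53 lb.
% N = 44.53 / 167 = 26.6647%.

26.665% N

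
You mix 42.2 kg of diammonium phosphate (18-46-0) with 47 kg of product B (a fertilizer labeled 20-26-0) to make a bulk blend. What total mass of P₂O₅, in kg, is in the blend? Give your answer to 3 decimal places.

P₂O₅ mass = 46%×42.2 + 26%×47 = 31.632 kg.

31.632 kg P₂O₅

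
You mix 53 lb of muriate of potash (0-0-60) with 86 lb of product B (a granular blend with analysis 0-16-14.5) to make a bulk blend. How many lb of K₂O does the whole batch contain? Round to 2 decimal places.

44.27 lb K₂O

K₂O mass = 60%×53 + 14.5%×86 = 44.27 lb.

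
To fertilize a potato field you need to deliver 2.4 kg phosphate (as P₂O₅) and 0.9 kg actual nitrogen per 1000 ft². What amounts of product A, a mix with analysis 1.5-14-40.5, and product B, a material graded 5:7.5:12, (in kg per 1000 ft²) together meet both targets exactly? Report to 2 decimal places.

8.94 kg product A, 15.32 kg product B

Per-1000 ft² balance (a = product A, b = product B):
P₂O₅: 0.14·a + 0.075·b = 2.4
N: 0.015·a + 0.05·b = 0.9
From row1: a = (2.4 − 0.075·b) / 0.14.
Into row2: 0.015·(2.4 − 0.075·b)/0.14 + 0.05·b = 0.9 → b = 15.3191, a = 8.93617.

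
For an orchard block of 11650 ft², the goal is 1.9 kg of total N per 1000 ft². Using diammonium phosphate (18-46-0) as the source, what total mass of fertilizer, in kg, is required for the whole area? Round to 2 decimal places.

Product per 1000 ft² = 1.9 / 18% = 10.5556 kg.
Total product = 10.5556 × 11650 / 1000 = 122.972 kg.

122.97 kg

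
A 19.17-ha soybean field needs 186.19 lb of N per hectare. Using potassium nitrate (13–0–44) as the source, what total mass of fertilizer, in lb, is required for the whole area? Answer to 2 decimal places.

27455.86 lb

Product per hectare = 186.19 / 13% = 1432.23 lb.
Total product = 1432.23 × 19.17 = 27455.864 lb.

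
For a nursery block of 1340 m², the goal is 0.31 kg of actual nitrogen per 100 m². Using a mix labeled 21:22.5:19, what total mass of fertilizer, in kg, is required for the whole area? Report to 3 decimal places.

Product per 100 m² = 0.31 / 21% = 1.47619 kg.
Total product = 1.47619 × 1340 / 100 = 19.78095 kg.

19.781 kg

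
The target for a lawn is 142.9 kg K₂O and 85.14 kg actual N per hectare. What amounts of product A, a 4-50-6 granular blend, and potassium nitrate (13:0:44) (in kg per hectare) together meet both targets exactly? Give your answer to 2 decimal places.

Per-hectare balance (a = product A, b = potassium nitrate):
K₂O: 0.06·a + 0.44·b = 142.9
N: 0.04·a + 0.13·b = 85.14
From row1: a = (142.9 − 0.44·b) / 0.06.
Into row2: 0.04·(142.9 − 0.44·b)/0.06 + 0.13·b = 85.14 → b = 62, a = 1927.

1927.00 kg product A, 62.00 kg potassium nitrate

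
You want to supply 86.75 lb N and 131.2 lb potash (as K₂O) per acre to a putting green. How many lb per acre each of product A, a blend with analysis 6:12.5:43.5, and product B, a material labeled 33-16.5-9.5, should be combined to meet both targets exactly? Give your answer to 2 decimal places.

254.30 lb product A, 216.64 lb product B

Per-acre balance (a = product A, b = product B):
N: 0.06·a + 0.33·b = 86.75
K₂O: 0.435·a + 0.095·b = 131.2
From row1: a = (86.75 − 0.33·b) / 0.06.
Into row2: 0.435·(86.75 − 0.33·b)/0.06 + 0.095·b = 131.2 → b = 216.643, a = 254.296.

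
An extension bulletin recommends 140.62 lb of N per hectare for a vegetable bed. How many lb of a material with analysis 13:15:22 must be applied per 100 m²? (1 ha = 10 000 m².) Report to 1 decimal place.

Product per hectare = 140.62 / 13% = 1081.69 lb.
Convert to per 100 m²: 1081.69 × 0.01 = 10.8169 lb.

10.8 lb of product per hundred sq m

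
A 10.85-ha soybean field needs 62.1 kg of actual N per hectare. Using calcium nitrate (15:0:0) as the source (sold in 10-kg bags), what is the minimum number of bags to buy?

Product per hectare = 62.1 / 15% = 414 kg.
Total product = 414 × 10.85 = 4491.9 kg.
Bags = ⌈4491.9 / 10⌉ = 450.

450 bags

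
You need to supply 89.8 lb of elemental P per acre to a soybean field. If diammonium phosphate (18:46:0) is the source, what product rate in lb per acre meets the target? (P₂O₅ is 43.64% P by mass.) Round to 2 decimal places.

As P₂O₅: 89.8 / 0.4364 = 205.775 lb per acre.
Product per acre = 205.775 / 46% = 447.336 lb.

447.34 lb of product per acre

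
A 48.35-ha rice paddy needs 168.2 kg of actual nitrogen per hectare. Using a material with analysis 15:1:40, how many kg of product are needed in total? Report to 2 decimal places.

54216.47 kg

Product per hectare = 168.2 / 15% = 1121.33 kg.
Total product = 1121.33 × 48.35 = 54216.467 kg.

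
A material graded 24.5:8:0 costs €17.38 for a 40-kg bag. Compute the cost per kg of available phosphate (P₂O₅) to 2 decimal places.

€5.43 per kg P₂O₅

P₂O₅ in bag = 40 × 8% = 3.2 kg.
Cost per kg P₂O₅ = €17.38 / 3.2 = €5.4312.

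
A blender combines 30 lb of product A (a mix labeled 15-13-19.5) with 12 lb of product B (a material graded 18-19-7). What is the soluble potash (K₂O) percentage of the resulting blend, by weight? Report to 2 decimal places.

Total mass = 30 + 12 = 42 lb.
K₂O mass = 19.5%×30 + 7%×12 = 6.69 lb.
% K₂O = 6.69 / 42 = 15.9286%.

15.93% K₂O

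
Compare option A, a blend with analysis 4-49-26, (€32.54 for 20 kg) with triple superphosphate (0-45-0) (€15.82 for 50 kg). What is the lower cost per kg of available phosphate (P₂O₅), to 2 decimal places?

€0.70 per kg P₂O₅ (triple superphosphate)

option A: P₂O₅ per bag = 20 × 49% = 9.8 kg; cost = 32.54 / 9.8 = €3.3204/kg P₂O₅.
triple superphosphate: P₂O₅ per bag = 50 × 45% = 22.5 kg; cost = 15.82 / 22.5 = €0.7031/kg P₂O₅.
triple superphosphate is cheaper.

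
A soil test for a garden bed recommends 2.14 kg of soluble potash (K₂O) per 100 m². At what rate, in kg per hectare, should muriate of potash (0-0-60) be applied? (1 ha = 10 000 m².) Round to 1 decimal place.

356.7 kg of product per hectare

Product per 100 m² = 2.14 / 60% = 3.56667 kg.
Convert to per hectare: 3.56667 × 100 = 356.667 kg.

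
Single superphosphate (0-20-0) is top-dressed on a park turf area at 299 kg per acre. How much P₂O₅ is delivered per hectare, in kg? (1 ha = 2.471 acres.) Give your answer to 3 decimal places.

147.766 kg P₂O₅ per hectare

P₂O₅ per acre = 299 × 20% = 59.8 kg.
Convert to per hectare: 59.8 × 2.471 = 147.7658 kg.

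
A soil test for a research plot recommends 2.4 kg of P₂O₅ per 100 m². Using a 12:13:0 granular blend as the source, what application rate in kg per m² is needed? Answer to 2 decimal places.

Product per 100 m² = 2.4 / 13% = 18.4615 kg.
Convert to per m²: 18.4615 × 0.01 = 0.184615 kg.

0.18 kg of product per sq m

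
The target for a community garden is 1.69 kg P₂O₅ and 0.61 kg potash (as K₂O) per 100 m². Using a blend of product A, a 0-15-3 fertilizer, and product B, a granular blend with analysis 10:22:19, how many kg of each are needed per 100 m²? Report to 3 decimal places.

Per-100 m² balance (a = product A, b = product B):
P₂O₅: 0.15·a + 0.22·b = 1.69
K₂O: 0.03·a + 0.19·b = 0.61
From row1: a = (1.69 − 0.22·b) / 0.15.
Into row2: 0.03·(1.69 − 0.22·b)/0.15 + 0.19·b = 0.61 → b = 1.86301, a = 8.53425.

8.534 kg product A, 1.863 kg product B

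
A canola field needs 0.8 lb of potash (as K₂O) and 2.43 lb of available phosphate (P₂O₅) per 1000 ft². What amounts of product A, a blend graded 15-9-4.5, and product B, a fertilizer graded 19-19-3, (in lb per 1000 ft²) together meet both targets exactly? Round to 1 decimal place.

Let a = lb of product A, b = lb of product B (per 1000 ft²).
K₂O: 0.045·a + 0.03·b = 0.8
P₂O₅: 0.09·a + 0.19·b = 2.43
Eliminate a: (row1) − 0.045/0.09·(row2) → -0.065·b = -0.415, so b = 6.38462.
Back-substitute: a = (0.8 − 0.03·6.38462) / 0.045 = 13.5214.

13.5 lb product A, 6.4 lb product B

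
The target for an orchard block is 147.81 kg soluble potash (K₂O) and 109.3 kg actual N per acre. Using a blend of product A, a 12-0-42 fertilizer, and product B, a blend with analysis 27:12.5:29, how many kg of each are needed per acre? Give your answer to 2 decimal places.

104.47 kg product A, 358.38 kg product B

Per-acre balance (a = product A, b = product B):
K₂O: 0.42·a + 0.29·b = 147.81
N: 0.12·a + 0.27·b = 109.3
Solving simultaneously: a = 104.4746, b = 358.382.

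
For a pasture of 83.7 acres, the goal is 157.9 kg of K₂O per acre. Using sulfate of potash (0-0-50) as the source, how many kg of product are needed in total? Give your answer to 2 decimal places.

Product per acre = 157.9 / 50% = 315.8 kg.
Total product = 315.8 × 83.7 = 26432.46 kg.

26432.46 kg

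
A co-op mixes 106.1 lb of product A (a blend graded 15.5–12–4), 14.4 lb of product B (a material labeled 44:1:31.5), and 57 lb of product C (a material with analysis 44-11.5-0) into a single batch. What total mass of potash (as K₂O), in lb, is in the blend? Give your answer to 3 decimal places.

K₂O mass = 4%×106.1 + 31.5%×14.4 + 0%×57 = 8.78 lb.

8.780 lb K₂O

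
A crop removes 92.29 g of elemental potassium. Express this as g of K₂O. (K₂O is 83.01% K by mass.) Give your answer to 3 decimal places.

K₂O = 92.29 / 0.8301 = 111.1794 g.

111.179 g K₂O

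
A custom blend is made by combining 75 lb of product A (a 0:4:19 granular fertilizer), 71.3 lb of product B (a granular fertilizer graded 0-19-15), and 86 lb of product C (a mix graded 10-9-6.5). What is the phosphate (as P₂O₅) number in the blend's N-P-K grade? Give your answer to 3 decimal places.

10.455% P₂O₅

Total mass = 75 + 71.3 + 86 = 232.3 lb.
P₂O₅ mass = 4%×75 + 19%×71.3 + 9%×86 = 24.287 lb.
% P₂O₅ = 24.287 / 232.3 = 10.45502%.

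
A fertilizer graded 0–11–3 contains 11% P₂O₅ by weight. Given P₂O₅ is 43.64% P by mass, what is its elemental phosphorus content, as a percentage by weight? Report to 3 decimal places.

%P = 11 × 0.4364 = 4.8004%.

4.800% P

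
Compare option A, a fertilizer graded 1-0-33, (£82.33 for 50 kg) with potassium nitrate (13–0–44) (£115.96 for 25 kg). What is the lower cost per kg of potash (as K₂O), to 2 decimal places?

£4.99 per kg K₂O (option A)

option A: K₂O per bag = 50 × 33% = 16.5 kg; cost = 82.33 / 16.5 = £4.9897/kg K₂O.
potassium nitrate: K₂O per bag = 25 × 44% = 11 kg; cost = 115.96 / 11 = £10.5418/kg K₂O.
option A is cheaper.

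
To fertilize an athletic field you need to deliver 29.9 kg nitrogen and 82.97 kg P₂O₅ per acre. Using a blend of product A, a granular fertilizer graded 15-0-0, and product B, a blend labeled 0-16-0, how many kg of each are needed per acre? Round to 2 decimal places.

199.33 kg product A, 518.56 kg product B

Let a = kg of product A, b = kg of product B (per acre).
N: 0.15·a + 0·b = 29.9
P₂O₅: 0·a + 0.16·b = 82.97
Solving simultaneously: a = 199.333, b = 518.562.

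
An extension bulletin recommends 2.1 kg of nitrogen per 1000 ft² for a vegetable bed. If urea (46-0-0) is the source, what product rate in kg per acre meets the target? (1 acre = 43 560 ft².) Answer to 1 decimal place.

Product per 1000 ft² = 2.1 / 46% = 4.56522 kg.
Convert to per acre: 4.56522 × 43.56 = 198.861 kg.

198.9 kg of product per acre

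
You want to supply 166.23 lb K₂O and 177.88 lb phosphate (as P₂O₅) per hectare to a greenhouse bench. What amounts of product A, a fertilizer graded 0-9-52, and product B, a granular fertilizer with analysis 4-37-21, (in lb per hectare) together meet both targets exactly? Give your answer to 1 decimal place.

Let a = lb of product A, b = lb of product B (per hectare).
K₂O: 0.52·a + 0.21·b = 166.23
P₂O₅: 0.09·a + 0.37·b = 177.88
Solving simultaneously: a = 139.195, b = 446.899.

139.2 lb product A, 446.9 lb product B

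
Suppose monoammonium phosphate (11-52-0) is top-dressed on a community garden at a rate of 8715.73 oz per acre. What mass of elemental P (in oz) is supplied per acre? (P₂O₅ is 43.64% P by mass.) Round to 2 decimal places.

P₂O₅ per acre = 8715.73 × 52% = 4532.18 oz.
Elemental P = 4532.18 × 0.4364 = 1977.843 oz per acre.

1977.84 oz P per acre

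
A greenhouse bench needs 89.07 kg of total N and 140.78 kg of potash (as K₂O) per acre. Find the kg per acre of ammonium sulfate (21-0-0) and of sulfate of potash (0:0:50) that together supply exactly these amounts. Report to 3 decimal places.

424.143 kg ammonium sulfate, 281.560 kg sulfate of potash

Per-acre balance (a = ammonium sulfate, b = sulfate of potash):
N: 0.21·a + 0·b = 89.07
K₂O: 0·a + 0.5·b = 140.78
Solving simultaneously: a = 424.1429, b = 281.56.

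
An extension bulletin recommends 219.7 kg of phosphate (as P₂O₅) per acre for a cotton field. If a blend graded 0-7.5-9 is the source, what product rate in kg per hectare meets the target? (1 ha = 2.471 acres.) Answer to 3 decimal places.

Product per acre = 219.7 / 7.5% = 2929.33 kg.
Convert to per hectare: 2929.33 × 2.471 = 7238.3827 kg.

7238.383 kg of product per hectare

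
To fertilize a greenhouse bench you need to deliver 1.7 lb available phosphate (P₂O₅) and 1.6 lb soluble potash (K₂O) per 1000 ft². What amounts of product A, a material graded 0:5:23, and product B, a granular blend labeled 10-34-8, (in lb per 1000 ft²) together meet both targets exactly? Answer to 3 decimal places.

Per-1000 ft² balance (a = product A, b = product B):
P₂O₅: 0.05·a + 0.34·b = 1.7
K₂O: 0.23·a + 0.08·b = 1.6
Eliminate a: (row1) − 0.05/0.23·(row2) → 0.322609·b = 1.35217, so b = 4.19137.
Back-substitute: a = (1.7 − 0.34·4.19137) / 0.05 = 5.49865.

5.499 lb product A, 4.191 lb product B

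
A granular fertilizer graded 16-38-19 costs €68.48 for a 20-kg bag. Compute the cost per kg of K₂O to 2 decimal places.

K₂O in bag = 20 × 19% = 3.8 kg.
Cost per kg K₂O = €68.48 / 3.8 = €18.0211.

€18.02 per kg K₂O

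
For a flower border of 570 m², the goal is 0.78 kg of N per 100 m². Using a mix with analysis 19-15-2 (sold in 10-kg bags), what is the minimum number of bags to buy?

Product per 100 m² = 0.78 / 19% = 4.10526 kg.
Total product = 4.10526 × 570 / 100 = 23.4 kg.
Bags = ⌈23.4 / 10⌉ = 3.

3 bags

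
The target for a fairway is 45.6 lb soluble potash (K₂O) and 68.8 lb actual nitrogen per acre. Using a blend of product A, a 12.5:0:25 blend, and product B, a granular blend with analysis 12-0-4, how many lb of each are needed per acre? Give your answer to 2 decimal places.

Let a = lb of product A, b = lb of product B (per acre).
K₂O: 0.25·a + 0.04·b = 45.6
N: 0.125·a + 0.12·b = 68.8
From row1: a = (45.6 − 0.04·b) / 0.25.
Into row2: 0.125·(45.6 − 0.04·b)/0.25 + 0.12·b = 68.8 → b = 460, a = 108.8.

108.80 lb product A, 460.00 lb product B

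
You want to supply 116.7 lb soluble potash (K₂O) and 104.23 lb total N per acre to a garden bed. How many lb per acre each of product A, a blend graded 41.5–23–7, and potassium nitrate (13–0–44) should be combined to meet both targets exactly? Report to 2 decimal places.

Per-acre balance (a = product A, b = potassium nitrate):
K₂O: 0.07·a + 0.44·b = 116.7
N: 0.415·a + 0.13·b = 104.23
Eliminate a: (row1) − 0.07/0.415·(row2) → 0.418072·b = 99.119, so b = 237.086.
Back-substitute: a = (116.7 − 0.44·237.086) / 0.07 = 176.889.

176.89 lb product A, 237.09 lb potassium nitrate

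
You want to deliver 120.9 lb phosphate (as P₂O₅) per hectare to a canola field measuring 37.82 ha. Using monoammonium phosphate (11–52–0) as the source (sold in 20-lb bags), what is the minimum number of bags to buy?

440 bags

Product per hectare = 120.9 / 52% = 232.5 lb.
Total product = 232.5 × 37.82 = 8793.15 lb.
Bags = ⌈8793.15 / 20⌉ = 440.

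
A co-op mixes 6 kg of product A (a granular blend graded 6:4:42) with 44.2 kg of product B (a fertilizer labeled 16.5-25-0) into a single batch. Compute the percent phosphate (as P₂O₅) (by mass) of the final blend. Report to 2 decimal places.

Total mass = 6 + 44.2 = 50.2 kg.
P₂O₅ mass = 4%×6 + 25%×44.2 = 11.29 kg.
% P₂O₅ = 11.29 / 50.2 = 22.49004%.

22.49% P₂O₅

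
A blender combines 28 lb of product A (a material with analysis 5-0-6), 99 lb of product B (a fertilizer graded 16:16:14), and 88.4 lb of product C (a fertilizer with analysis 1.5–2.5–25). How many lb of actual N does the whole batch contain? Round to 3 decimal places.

18.566 lb N

N mass = 5%×28 + 16%×99 + 1.5%×88.4 = 18.566 lb.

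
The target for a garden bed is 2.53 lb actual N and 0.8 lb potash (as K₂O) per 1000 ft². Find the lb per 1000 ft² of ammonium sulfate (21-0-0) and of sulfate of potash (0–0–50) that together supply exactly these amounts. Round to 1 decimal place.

12.0 lb ammonium sulfate, 1.6 lb sulfate of potash

Let a = lb of ammonium sulfate, b = lb of sulfate of potash (per 1000 ft²).
N: 0.21·a + 0·b = 2.53
K₂O: 0·a + 0.5·b = 0.8
Solving simultaneously: a = 12.0476, b = 1.6.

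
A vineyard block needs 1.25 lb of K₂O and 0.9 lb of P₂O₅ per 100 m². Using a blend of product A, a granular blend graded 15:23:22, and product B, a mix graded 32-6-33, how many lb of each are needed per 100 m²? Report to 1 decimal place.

Let a = lb of product A, b = lb of product B (per 100 m²).
K₂O: 0.22·a + 0.33·b = 1.25
P₂O₅: 0.23·a + 0.06·b = 0.9
Eliminate b: (row1) − 0.33/0.06·(row2) → -1.045·a = -3.7, so a = 3.54067.
Then b = (0.9 − 0.23·3.54067) / 0.06 = 1.42743.

3.5 lb product A, 1.4 lb product B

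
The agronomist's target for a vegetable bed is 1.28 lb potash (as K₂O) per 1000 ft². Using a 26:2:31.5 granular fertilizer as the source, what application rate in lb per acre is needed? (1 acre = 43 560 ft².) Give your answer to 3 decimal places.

Product per 1000 ft² = 1.28 / 31.5% = 4.06349 lb.
Convert to per acre: 4.06349 × 43.56 = 177.0057 lb.

177.006 lb of product per acre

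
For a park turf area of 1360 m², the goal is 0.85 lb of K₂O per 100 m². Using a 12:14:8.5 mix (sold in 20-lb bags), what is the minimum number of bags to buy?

7 bags

Product per 100 m² = 0.85 / 8.5% = 10 lb.
Total product = 10 × 1360 / 100 = 136 lb.
Bags = ⌈136 / 20⌉ = 7.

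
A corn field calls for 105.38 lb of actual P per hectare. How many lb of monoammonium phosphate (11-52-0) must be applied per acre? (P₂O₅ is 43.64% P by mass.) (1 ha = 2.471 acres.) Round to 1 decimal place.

187.9 lb of product per acre

As P₂O₅: 105.38 / 0.4364 = 241.476 lb per hectare.
Product per hectare = 241.476 / 52% = 464.376 lb.
Convert to per acre: 464.376 × 0.404694 = 187.931 lb.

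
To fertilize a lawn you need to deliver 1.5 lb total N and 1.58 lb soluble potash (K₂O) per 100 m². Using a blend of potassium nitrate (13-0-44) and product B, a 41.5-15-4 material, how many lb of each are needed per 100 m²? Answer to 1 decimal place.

Let a = lb of potassium nitrate, b = lb of product B (per 100 m²).
N: 0.13·a + 0.415·b = 1.5
K₂O: 0.44·a + 0.04·b = 1.58
Eliminate a: (row1) − 0.13/0.44·(row2) → 0.403182·b = 1.03318, so b = 2.56257.
Back-substitute: a = (1.5 − 0.415·2.56257) / 0.13 = 3.35795.

3.4 lb potassium nitrate, 2.6 lb product B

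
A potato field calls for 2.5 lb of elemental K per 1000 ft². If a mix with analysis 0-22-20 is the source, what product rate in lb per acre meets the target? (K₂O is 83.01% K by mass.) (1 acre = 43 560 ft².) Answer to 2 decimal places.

655.95 lb of product per acre

As K₂O: 2.5 / 0.8301 = 3.01169 lb per 1000 ft².
Product per 1000 ft² = 3.01169 / 20% = 15.0584 lb.
Convert to per acre: 15.0584 × 43.56 = 655.945 lb.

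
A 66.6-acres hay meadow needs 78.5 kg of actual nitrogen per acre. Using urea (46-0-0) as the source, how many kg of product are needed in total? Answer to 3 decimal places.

11365.435 kg

Product per acre = 78.5 / 46% = 170.652 kg.
Total product = 170.652 × 66.6 = 11365.4348 kg.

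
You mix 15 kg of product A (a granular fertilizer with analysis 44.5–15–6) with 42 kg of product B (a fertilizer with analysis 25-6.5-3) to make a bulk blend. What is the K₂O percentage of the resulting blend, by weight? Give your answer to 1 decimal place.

Total mass = 15 + 42 = 57 kg.
K₂O mass = 6%×15 + 3%×42 = 2.16 kg.
% K₂O = 2.16 / 57 = 3.78947%.

3.8% K₂O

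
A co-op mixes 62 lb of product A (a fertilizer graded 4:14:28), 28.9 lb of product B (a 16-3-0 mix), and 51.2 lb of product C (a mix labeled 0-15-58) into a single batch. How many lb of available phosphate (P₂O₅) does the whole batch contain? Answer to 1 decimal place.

17.2 lb P₂O₅

P₂O₅ mass = 14%×62 + 3%×28.9 + 15%×51.2 = 17.227 lb.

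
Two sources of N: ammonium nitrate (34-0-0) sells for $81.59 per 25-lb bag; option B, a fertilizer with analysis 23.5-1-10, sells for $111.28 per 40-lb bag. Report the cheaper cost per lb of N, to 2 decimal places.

$9.60 per lb N (ammonium nitrate)

ammonium nitrate: N per bag = 25 × 34% = 8.5 lb; cost = 81.59 / 8.5 = $9.5988/lb N.
option B: N per bag = 40 × 23.5% = 9.4 lb; cost = 111.28 / 9.4 = $11.8383/lb N.
ammonium nitrate is cheaper.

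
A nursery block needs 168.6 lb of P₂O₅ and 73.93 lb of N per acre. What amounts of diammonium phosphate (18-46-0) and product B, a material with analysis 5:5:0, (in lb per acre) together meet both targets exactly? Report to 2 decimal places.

Let a = lb of diammonium phosphate, b = lb of product B (per acre).
P₂O₅: 0.46·a + 0.05·b = 168.6
N: 0.18·a + 0.05·b = 73.93
Eliminate a: (row1) − 0.46/0.18·(row2) → -0.0777778·b = -20.3322, so b = 261.414.
Back-substitute: a = (168.6 − 0.05·261.414) / 0.46 = 338.107.

338.11 lb diammonium phosphate, 261.41 lb product B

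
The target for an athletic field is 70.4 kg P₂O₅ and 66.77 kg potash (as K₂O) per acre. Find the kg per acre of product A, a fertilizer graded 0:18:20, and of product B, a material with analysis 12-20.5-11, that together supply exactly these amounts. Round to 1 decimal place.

Let a = kg of product A, b = kg of product B (per acre).
P₂O₅: 0.18·a + 0.205·b = 70.4
K₂O: 0.2·a + 0.11·b = 66.77
Eliminate a: (row1) − 0.18/0.2·(row2) → 0.106·b = 10.307, so b = 97.2358.
Back-substitute: a = (70.4 − 0.205·97.2358) / 0.18 = 280.37.

280.4 kg product A, 97.2 kg product B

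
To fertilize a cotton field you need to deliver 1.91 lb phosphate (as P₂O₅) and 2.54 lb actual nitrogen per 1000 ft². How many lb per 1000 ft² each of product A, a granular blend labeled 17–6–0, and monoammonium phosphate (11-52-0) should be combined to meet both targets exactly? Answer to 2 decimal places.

13.58 lb product A, 2.11 lb monoammonium phosphate

Per-1000 ft² balance (a = product A, b = monoammonium phosphate):
P₂O₅: 0.06·a + 0.52·b = 1.91
N: 0.17·a + 0.11·b = 2.54
Solving simultaneously: a = 13.5782, b = 2.10636.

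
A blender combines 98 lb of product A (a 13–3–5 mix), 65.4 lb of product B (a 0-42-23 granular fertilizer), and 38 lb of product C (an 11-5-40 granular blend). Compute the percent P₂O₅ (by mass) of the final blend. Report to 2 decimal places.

Total mass = 98 + 65.4 + 38 = 201.4 lb.
P₂O₅ mass = 3%×98 + 42%×65.4 + 5%×38 = 32.308 lb.
% P₂O₅ = 32.308 / 201.4 = 16.0417%.

16.04% P₂O₅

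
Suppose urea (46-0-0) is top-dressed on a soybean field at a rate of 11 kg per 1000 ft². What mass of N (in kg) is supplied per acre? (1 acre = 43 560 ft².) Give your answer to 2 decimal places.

220.41 kg N per acre

nitrogen per 1000 ft² = 11 × 46% = 5.06 kg.
Convert to per acre: 5.06 × 43.56 = 220.414 kg.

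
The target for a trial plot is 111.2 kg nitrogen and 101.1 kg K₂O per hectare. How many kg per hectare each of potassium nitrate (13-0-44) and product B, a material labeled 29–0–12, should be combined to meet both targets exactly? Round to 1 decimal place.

142.6 kg potassium nitrate, 319.5 kg product B

Per-hectare balance (a = potassium nitrate, b = product B):
N: 0.13·a + 0.29·b = 111.2
K₂O: 0.44·a + 0.12·b = 101.1
Eliminate b: (row1) − 0.29/0.12·(row2) → -0.933333·a = -133.125, so a = 142.634.
Then b = (101.1 − 0.44·142.634) / 0.12 = 319.509.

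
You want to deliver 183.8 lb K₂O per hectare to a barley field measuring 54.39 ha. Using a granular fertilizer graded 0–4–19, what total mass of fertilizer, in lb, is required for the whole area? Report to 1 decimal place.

Product per hectare = 183.8 / 19% = 967.368 lb.
Total product = 967.368 × 54.39 = 52615.17 lb.

52615.2 lb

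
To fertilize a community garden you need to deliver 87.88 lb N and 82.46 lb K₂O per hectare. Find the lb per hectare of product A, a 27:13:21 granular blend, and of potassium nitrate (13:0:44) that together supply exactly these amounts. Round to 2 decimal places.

Let a = lb of product A, b = lb of potassium nitrate (per hectare).
N: 0.27·a + 0.13·b = 87.88
K₂O: 0.21·a + 0.44·b = 82.46
Eliminate b: (row1) − 0.13/0.44·(row2) → 0.207955·a = 63.5168, so a = 305.436.
Then b = (82.46 − 0.21·305.436) / 0.44 = 41.6328.

305.44 lb product A, 41.63 lb potassium nitrate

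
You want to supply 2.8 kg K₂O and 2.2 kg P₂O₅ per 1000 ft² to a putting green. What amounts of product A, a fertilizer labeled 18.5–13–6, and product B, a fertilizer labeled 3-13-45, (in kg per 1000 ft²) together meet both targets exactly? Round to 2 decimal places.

12.35 kg product A, 4.58 kg product B

Let a = kg of product A, b = kg of product B (per 1000 ft²).
K₂O: 0.06·a + 0.45·b = 2.8
P₂O₅: 0.13·a + 0.13·b = 2.2
Eliminate a: (row1) − 0.06/0.13·(row2) → 0.39·b = 1.78462, so b = 4.57594.
Back-substitute: a = (2.8 − 0.45·4.57594) / 0.06 = 12.3471.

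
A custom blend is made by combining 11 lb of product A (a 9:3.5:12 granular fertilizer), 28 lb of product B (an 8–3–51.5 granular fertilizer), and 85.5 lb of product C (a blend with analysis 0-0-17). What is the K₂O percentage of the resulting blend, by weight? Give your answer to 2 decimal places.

Total mass = 11 + 28 + 85.5 = 124.5 lb.
K₂O mass = 12%×11 + 51.5%×28 + 17%×85.5 = 30.275 lb.
% K₂O = 30.275 / 124.5 = 24.3173%.

24.32% K₂O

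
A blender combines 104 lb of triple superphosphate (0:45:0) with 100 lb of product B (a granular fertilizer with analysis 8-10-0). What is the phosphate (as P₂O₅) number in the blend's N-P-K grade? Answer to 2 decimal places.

Total mass = 104 + 100 = 204 lb.
P₂O₅ mass = 45%×104 + 10%×100 = 56.8 lb.
% P₂O₅ = 56.8 / 204 = 27.8431%.

27.84% P₂O₅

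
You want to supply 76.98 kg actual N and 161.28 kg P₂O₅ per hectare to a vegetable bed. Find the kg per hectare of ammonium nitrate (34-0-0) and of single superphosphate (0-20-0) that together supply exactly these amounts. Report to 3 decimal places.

226.412 kg ammonium nitrate, 806.400 kg single superphosphate

Let a = kg of ammonium nitrate, b = kg of single superphosphate (per hectare).
N: 0.34·a + 0·b = 76.98
P₂O₅: 0·a + 0.2·b = 161.28
Solving simultaneously: a = 226.4118, b = 806.4.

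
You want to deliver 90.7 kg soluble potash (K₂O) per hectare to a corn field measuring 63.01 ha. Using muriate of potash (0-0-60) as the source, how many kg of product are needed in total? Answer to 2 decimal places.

9525.01 kg

Product per hectare = 90.7 / 60% = 151.167 kg.
Total product = 151.167 × 63.01 = 9525.012 kg.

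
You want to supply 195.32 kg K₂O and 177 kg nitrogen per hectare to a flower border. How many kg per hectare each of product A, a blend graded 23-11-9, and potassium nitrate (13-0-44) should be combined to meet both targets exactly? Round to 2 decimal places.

With a, b = kg per hectare of product A and potassium nitrate:
K₂O: 0.09·a + 0.44·b = 195.32
N: 0.23·a + 0.13·b = 177
Eliminate a: (row1) − 0.09/0.23·(row2) → 0.38913·b = 126.059, so b = 323.951.
Back-substitute: a = (195.32 − 0.44·323.951) / 0.09 = 586.463.

586.46 kg product A, 323.95 kg potassium nitrate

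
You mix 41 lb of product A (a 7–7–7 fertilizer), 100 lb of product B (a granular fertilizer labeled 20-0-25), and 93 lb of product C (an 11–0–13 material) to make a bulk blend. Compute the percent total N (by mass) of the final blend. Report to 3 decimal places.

14.145% N

Total mass = 41 + 100 + 93 = 234 lb.
N mass = 7%×41 + 20%×100 + 11%×93 = 33.1 lb.
% N = 33.1 / 234 = 14.1453%.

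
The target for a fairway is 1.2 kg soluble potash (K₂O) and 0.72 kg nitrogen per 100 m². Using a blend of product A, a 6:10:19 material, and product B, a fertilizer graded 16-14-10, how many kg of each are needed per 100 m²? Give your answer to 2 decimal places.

4.92 kg product A, 2.66 kg product B

With a, b = kg per 100 m² of product A and product B:
K₂O: 0.19·a + 0.1·b = 1.2
N: 0.06·a + 0.16·b = 0.72
Eliminate a: (row1) − 0.19/0.06·(row2) → -0.406667·b = -1.08, so b = 2.65574.
Back-substitute: a = (1.2 − 0.1·2.65574) / 0.19 = 4.91803.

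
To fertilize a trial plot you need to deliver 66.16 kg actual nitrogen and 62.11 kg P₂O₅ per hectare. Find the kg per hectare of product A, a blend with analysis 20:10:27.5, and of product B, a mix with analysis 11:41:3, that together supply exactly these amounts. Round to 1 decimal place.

285.8 kg product A, 81.8 kg product B

With a, b = kg per hectare of product A and product B:
N: 0.2·a + 0.11·b = 66.16
P₂O₅: 0.1·a + 0.41·b = 62.11
Eliminate b: (row1) − 0.11/0.41·(row2) → 0.173171·a = 49.4963, so a = 285.824.
Then b = (62.11 − 0.1·285.824) / 0.41 = 81.7746.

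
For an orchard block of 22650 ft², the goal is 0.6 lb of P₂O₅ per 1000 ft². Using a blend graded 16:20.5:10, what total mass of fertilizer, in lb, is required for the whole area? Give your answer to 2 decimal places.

Product per 1000 ft² = 0.6 / 20.5% = 2.92683 lb.
Total product = 2.92683 × 22650 / 1000 = 66.2927 lb.

66.29 lb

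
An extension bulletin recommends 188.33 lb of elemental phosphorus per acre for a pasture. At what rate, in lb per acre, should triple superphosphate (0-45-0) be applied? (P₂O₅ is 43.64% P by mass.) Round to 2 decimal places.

959.01 lb of product per acre

As P₂O₅: 188.33 / 0.4364 = 431.554 lb per acre.
Product per acre = 431.554 / 45% = 959.008 lb.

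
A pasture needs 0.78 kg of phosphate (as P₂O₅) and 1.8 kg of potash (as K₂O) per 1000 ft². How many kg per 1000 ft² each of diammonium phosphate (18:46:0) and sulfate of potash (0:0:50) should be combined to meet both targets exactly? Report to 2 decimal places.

1.70 kg diammonium phosphate, 3.60 kg sulfate of potash

With a, b = kg per 1000 ft² of diammonium phosphate and sulfate of potash:
P₂O₅: 0.46·a + 0·b = 0.78
K₂O: 0·a + 0.5·b = 1.8
Solving simultaneously: a = 1.69565, b = 3.6.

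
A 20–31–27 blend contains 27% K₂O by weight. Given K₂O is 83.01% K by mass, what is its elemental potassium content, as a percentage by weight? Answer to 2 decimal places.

22.41% K

%K = 27 × 0.8301 = 22.4127%.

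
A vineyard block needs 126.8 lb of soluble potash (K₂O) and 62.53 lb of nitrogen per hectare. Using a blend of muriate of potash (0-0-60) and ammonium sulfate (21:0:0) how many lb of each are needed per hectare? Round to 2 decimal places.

211.33 lb muriate of potash, 297.76 lb ammonium sulfate

Per-hectare balance (a = muriate of potash, b = ammonium sulfate):
K₂O: 0.6·a + 0·b = 126.8
N: 0·a + 0.21·b = 62.53
Solving simultaneously: a = 211.333, b = 297.762.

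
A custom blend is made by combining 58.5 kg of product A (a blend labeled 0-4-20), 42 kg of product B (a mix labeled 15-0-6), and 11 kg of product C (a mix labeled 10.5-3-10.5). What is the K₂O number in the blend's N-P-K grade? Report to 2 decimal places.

Total mass = 58.5 + 42 + 11 = 111.5 kg.
K₂O mass = 20%×58.5 + 6%×42 + 10.5%×11 = 15.375 kg.
% K₂O = 15.375 / 111.5 = 13.7892%.

13.79% K₂O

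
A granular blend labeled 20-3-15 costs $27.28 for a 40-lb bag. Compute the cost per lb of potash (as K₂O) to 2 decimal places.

K₂O in bag = 40 × 15% = 6 lb.
Cost per lb K₂O = $27.28 / 6 = $4.5467.

$4.55 per lb K₂O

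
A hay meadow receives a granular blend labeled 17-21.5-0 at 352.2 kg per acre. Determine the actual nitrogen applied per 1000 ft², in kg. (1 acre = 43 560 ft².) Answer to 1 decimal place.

1.4 kg N per thousand sq ft

nitrogen per acre = 352.2 × 17% = 59.874 kg.
Convert to per 1000 ft²: 59.874 × 0.0229568 = 1.37452 kg.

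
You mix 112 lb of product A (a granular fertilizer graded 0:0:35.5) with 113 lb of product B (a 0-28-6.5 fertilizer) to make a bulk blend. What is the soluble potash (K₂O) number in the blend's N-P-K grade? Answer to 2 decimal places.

20.94% K₂O

Total mass = 112 + 113 = 225 lb.
K₂O mass = 35.5%×112 + 6.5%×113 = 47.105 lb.
% K₂O = 47.105 / 225 = 20.9356%.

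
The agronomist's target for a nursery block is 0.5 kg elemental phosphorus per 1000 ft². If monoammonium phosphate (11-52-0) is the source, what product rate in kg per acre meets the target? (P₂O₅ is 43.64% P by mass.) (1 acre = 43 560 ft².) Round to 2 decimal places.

95.98 kg of product per acre

As P₂O₅: 0.5 / 0.4364 = 1.14574 kg per 1000 ft².
Product per 1000 ft² = 1.14574 / 52% = 2.20334 kg.
Convert to per acre: 2.20334 × 43.56 = 95.9776 kg.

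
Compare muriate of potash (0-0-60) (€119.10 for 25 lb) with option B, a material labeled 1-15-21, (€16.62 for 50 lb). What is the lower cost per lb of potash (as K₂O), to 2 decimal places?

muriate of potash: K₂O per bag = 25 × 60% = 15 lb; cost = 119.10 / 15 = €7.9400/lb K₂O.
option B: K₂O per bag = 50 × 21% = 10.5 lb; cost = 16.62 / 10.5 = €1.5829/lb K₂O.
option B is cheaper.

€1.58 per lb K₂O (option B)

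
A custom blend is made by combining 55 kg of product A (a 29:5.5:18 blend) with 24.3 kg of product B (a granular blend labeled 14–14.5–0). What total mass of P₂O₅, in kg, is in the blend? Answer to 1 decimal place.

6.5 kg P₂O₅

P₂O₅ mass = 5.5%×55 + 14.5%×24.3 = 6.5485 kg.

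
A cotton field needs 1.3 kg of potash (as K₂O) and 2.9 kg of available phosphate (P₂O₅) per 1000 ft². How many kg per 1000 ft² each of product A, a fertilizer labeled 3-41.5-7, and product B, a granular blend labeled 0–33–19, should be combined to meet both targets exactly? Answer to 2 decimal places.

2.19 kg product A, 6.04 kg product B

Per-1000 ft² balance (a = product A, b = product B):
K₂O: 0.07·a + 0.19·b = 1.3
P₂O₅: 0.415·a + 0.33·b = 2.9
From row1: a = (1.3 − 0.19·b) / 0.07.
Into row2: 0.415·(1.3 − 0.19·b)/0.07 + 0.33·b = 2.9 → b = 6.03587, a = 2.18834.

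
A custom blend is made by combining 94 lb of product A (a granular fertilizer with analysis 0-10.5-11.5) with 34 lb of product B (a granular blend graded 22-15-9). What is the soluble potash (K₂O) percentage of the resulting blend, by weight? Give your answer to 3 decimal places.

10.836% K₂O

Total mass = 94 + 34 = 128 lb.
K₂O mass = 11.5%×94 + 9%×34 = 13.87 lb.
% K₂O = 13.87 / 128 = 10.8359%.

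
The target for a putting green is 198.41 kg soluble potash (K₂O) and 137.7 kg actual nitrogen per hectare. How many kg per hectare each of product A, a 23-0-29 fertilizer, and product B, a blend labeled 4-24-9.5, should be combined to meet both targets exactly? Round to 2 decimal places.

Per-hectare balance (a = product A, b = product B):
K₂O: 0.29·a + 0.095·b = 198.41
N: 0.23·a + 0.04·b = 137.7
From row1: a = (198.41 − 0.095·b) / 0.29.
Into row2: 0.23·(198.41 − 0.095·b)/0.29 + 0.04·b = 137.7 → b = 556.224, a = 501.961.

501.96 kg product A, 556.22 kg product B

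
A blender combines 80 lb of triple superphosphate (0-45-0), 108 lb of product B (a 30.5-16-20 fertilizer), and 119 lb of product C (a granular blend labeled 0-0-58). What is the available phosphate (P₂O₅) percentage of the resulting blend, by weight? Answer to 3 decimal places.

17.355% P₂O₅

Total mass = 80 + 108 + 119 = 307 lb.
P₂O₅ mass = 45%×80 + 16%×108 + 0%×119 = 53.28 lb.
% P₂O₅ = 53.28 / 307 = 17.35505%.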